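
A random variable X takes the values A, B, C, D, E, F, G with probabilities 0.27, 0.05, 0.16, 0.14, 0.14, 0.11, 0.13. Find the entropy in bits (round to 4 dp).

2.6763 bits

H = −Σ pᵢ log₂ pᵢ.
−0.27·log₂(0.27) = 0.5100
−0.05·log₂(0.05) = 0.2161
−0.16·log₂(0.16) = 0.4230
−0.14·log₂(0.14) = 0.3971
−0.14·log₂(0.14) = 0.3971
−0.11·log₂(0.11) = 0.3503
−0.13·log₂(0.13) = 0.3826
Sum ≈ 2.6763 → 2.6763 bits.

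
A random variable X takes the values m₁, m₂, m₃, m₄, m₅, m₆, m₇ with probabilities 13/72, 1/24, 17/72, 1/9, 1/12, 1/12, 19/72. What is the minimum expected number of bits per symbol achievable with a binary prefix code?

Repeatedly combine the two least-probable nodes; the expected code length is the sum of the merged weights.
merge 1/24 + 1/12 → 1/8
merge 1/12 + 1/9 → 7/36
merge 1/8 + 13/72 → 11/36
merge 7/36 + 17/72 → 31/72
merge 19/72 + 11/36 → 41/72
merge 31/72 + 41/72 → 1
L = 1/8 + 7/36 + 11/36 + 31/72 + 41/72 + 1 = 21/8 = 2.625 bits/symbol.

2.625 bits/symbol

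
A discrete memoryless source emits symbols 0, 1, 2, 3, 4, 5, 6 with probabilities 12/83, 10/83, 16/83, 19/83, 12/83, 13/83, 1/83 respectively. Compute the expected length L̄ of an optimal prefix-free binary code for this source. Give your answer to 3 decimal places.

2.711 bits/symbol

Repeatedly combine the two least-probable nodes; the expected code length is the sum of the merged weights.
merge 1/83 + 10/83 → 11/83
merge 11/83 + 12/83 → 23/83
merge 12/83 + 13/83 → 25/83
merge 16/83 + 19/83 → 35/83
merge 23/83 + 25/83 → 48/83
merge 35/83 + 48/83 → 1
L = 11/83 + 23/83 + 25/83 + 35/83 + 48/83 + 1 = 225/83 ≈ 2.711 bits/symbol.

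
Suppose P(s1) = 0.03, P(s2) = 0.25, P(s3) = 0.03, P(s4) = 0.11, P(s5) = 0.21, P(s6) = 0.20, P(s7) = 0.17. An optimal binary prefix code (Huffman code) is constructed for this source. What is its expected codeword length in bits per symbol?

2.57 bits/symbol

Repeatedly combine the two least-probable nodes; the expected code length is the sum of the merged weights.
merge 3/100 + 3/100 → 3/50
merge 3/50 + 11/100 → 17/100
merge 17/100 + 17/100 → 17/50
merge 1/5 + 21/100 → 41/100
merge 1/4 + 17/50 → 59/100
merge 41/100 + 59/100 → 1
L = 3/50 + 17/100 + 17/50 + 41/100 + 59/100 + 1 = 257/100 = 2.57 bits/symbol.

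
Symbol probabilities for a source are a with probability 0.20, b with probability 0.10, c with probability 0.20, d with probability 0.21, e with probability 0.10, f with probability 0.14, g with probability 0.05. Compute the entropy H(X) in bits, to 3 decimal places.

H = −Σ pᵢ log₂ pᵢ.
−0.20·log₂(0.20) = 0.4644
−0.10·log₂(0.10) = 0.3322
−0.20·log₂(0.20) = 0.4644
−0.21·log₂(0.21) = 0.4728
−0.10·log₂(0.10) = 0.3322
−0.14·log₂(0.14) = 0.3971
−0.05·log₂(0.05) = 0.2161
Sum ≈ 2.6792 → 2.679 bits.

2.679 bits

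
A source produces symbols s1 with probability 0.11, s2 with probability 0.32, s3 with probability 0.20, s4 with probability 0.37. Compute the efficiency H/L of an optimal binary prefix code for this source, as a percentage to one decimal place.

96.5%

Entropy H = −Σ p log₂ p ≈ 1.8714 bits.
Huffman merges: 11/100+1/5→31/100; 31/100+8/25→63/100; 37/100+63/100→1. L = 97/50 ≈ 1.9400.
Efficiency = H/L = 1.8714/1.9400 = 96.5%.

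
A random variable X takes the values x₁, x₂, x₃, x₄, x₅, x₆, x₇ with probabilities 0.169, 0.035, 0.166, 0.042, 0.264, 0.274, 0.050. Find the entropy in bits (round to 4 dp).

H = −Σ pᵢ log₂ pᵢ.
−0.169·log₂(0.169) = 0.4335
−0.035·log₂(0.035) = 0.1693
−0.166·log₂(0.166) = 0.4301
−0.042·log₂(0.042) = 0.1921
−0.264·log₂(0.264) = 0.5072
−0.274·log₂(0.274) = 0.5118
−0.050·log₂(0.050) = 0.2161
Sum ≈ 2.4600 → 2.4600 bits.

2.4600 bits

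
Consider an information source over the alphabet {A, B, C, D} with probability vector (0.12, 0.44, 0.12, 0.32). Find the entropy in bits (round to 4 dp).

1.7813 bits

H = −Σ pᵢ log₂ pᵢ.
−0.12·log₂(0.12) = 0.3671
−0.44·log₂(0.44) = 0.5211
−0.12·log₂(0.12) = 0.3671
−0.32·log₂(0.32) = 0.5260
Sum ≈ 1.7813 → 1.7813 bits.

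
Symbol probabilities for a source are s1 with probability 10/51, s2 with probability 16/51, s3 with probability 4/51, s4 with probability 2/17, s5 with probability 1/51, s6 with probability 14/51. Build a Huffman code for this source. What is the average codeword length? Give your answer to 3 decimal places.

2.314 bits/symbol

Repeatedly combine the two least-probable nodes; the expected code length is the sum of the merged weights.
merge 1/51 + 4/51 → 5/51
merge 5/51 + 2/17 → 11/51
merge 10/51 + 11/51 → 7/17
merge 14/51 + 16/51 → 10/17
merge 7/17 + 10/17 → 1
L = 5/51 + 11/51 + 7/17 + 10/17 + 1 = 118/51 ≈ 2.314 bits/symbol.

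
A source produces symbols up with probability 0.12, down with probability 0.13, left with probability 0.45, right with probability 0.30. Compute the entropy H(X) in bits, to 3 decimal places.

1.789 bits

H = −Σ pᵢ log₂ pᵢ.
−0.12·log₂(0.12) = 0.3671
−0.13·log₂(0.13) = 0.3826
−0.45·log₂(0.45) = 0.5184
−0.30·log₂(0.30) = 0.5211
Sum ≈ 1.7892 → 1.789 bits.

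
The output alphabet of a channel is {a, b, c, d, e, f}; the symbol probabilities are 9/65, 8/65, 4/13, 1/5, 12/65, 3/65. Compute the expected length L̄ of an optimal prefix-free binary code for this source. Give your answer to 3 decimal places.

Repeatedly combine the two least-probable nodes; the expected code length is the sum of the merged weights.
merge 3/65 + 8/65 → 11/65
merge 9/65 + 11/65 → 4/13
merge 12/65 + 1/5 → 5/13
merge 4/13 + 4/13 → 8/13
merge 5/13 + 8/13 → 1
L = 11/65 + 4/13 + 5/13 + 8/13 + 1 = 161/65 ≈ 2.477 bits/symbol.

2.477 bits/symbol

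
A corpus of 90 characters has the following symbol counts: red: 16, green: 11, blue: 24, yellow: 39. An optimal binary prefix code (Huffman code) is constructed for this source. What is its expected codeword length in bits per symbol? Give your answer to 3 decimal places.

1.867 bits/symbol

Probabilities are the counts divided by 90.
Repeatedly combine the two least-probable nodes; the expected code length is the sum of the merged weights.
merge 11/90 + 8/45 → 3/10
merge 4/15 + 3/10 → 17/30
merge 13/30 + 17/30 → 1
L = 3/10 + 17/30 + 1 = 28/15 ≈ 1.867 bits/symbol.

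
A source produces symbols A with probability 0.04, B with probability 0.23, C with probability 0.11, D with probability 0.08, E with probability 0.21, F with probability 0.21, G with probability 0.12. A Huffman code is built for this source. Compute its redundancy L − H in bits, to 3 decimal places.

0.052 bits

Entropy H = −Σ p log₂ p ≈ 2.6279 bits.
Huffman merges: 1/25+2/25→3/25; 11/100+3/25→23/100; 3/25+21/100→33/100; 21/100+23/100→11/25; 23/100+33/100→14/25; 11/25+14/25→1. L = 67/25 ≈ 2.6800.
L − H = 2.6800 − 2.6279 = 0.052 bits.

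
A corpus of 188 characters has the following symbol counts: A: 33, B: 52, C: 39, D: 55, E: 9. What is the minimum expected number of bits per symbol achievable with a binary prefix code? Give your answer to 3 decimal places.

Probabilities are the counts divided by 188.
Repeatedly combine the two least-probable nodes; the expected code length is the sum of the merged weights.
merge 9/188 + 33/188 → 21/94
merge 39/188 + 21/94 → 81/188
merge 13/47 + 55/188 → 107/188
merge 81/188 + 107/188 → 1
L = 21/94 + 81/188 + 107/188 + 1 = 209/94 ≈ 2.223 bits/symbol.

2.223 bits/symbol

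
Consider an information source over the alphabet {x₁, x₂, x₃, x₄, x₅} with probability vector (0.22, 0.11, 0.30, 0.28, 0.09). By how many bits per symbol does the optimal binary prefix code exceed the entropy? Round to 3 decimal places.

0.021 bits

Entropy H = −Σ p log₂ p ≈ 2.1788 bits.
Huffman merges: 9/100+11/100→1/5; 1/5+11/50→21/50; 7/25+3/10→29/50; 21/50+29/50→1. L = 11/5 ≈ 2.2000.
L − H = 2.2000 − 2.1788 = 0.021 bits.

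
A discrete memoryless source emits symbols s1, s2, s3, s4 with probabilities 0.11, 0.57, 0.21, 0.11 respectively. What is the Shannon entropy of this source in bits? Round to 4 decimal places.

1.6356 bits

H = −Σ pᵢ log₂ pᵢ.
−0.11·log₂(0.11) = 0.3503
−0.57·log₂(0.57) = 0.4623
−0.21·log₂(0.21) = 0.4728
−0.11·log₂(0.11) = 0.3503
Sum ≈ 1.6356 → 1.6356 bits.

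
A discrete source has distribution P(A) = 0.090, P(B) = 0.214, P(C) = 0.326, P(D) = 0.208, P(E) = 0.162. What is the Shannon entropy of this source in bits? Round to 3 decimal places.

H = −Σ pᵢ log₂ pᵢ.
−0.090·log₂(0.090) = 0.3127
−0.214·log₂(0.214) = 0.4760
−0.326·log₂(0.326) = 0.5272
−0.208·log₂(0.208) = 0.4712
−0.162·log₂(0.162) = 0.4254
Sum ≈ 2.2124 → 2.212 bits.

2.212 bits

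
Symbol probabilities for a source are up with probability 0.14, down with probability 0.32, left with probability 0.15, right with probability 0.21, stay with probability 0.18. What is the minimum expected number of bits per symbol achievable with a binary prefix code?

2.29 bits/symbol

Repeatedly combine the two least-probable nodes; the expected code length is the sum of the merged weights.
merge 7/50 + 3/20 → 29/100
merge 9/50 + 21/100 → 39/100
merge 29/100 + 8/25 → 61/100
merge 39/100 + 61/100 → 1
L = 29/100 + 39/100 + 61/100 + 1 = 229/100 = 2.29 bits/symbol.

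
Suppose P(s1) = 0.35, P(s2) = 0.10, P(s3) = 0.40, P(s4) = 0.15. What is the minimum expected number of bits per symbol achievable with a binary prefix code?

Repeatedly combine the two least-probable nodes; the expected code length is the sum of the merged weights.
merge 1/10 + 3/20 → 1/4
merge 1/4 + 7/20 → 3/5
merge 2/5 + 3/5 → 1
L = 1/4 + 3/5 + 1 = 37/20 = 1.85 bits/symbol.

1.85 bits/symbol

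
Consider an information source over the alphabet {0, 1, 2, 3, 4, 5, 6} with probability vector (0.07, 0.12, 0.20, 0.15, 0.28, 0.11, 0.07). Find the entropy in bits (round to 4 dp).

H = −Σ pᵢ log₂ pᵢ.
−0.07·log₂(0.07) = 0.2686
−0.12·log₂(0.12) = 0.3671
−0.20·log₂(0.20) = 0.4644
−0.15·log₂(0.15) = 0.4105
−0.28·log₂(0.28) = 0.5142
−0.11·log₂(0.11) = 0.3503
−0.07·log₂(0.07) = 0.2686
Sum ≈ 2.6436 → 2.6436 bits.

2.6436 bits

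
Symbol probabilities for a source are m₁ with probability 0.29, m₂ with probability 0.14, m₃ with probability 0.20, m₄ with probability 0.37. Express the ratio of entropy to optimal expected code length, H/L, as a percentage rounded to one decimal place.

Entropy H = −Σ p log₂ p ≈ 1.9101 bits.
Huffman merges: 7/50+1/5→17/50; 29/100+17/50→63/100; 37/100+63/100→1. L = 197/100 ≈ 1.9700.
Efficiency = H/L = 1.9101/1.9700 = 97.0%.

97.0%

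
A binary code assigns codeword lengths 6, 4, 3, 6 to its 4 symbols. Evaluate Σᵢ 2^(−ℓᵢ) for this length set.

0.21875

With common denominator 2^6 = 64: Σ 2^(−ℓᵢ) = 1/64 + 4/64 + 8/64 + 1/64 = 14/64 = 0.21875.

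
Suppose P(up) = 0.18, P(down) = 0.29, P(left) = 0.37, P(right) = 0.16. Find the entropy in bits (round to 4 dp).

1.9170 bits

H = −Σ pᵢ log₂ pᵢ.
−0.18·log₂(0.18) = 0.4453
−0.29·log₂(0.29) = 0.5179
−0.37·log₂(0.37) = 0.5307
−0.16·log₂(0.16) = 0.4230
Sum ≈ 1.9170 → 1.9170 bits.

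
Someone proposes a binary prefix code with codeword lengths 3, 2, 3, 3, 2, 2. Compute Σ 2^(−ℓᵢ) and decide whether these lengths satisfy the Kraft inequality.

1.125; no

With common denominator 2^3 = 8: Σ 2^(−ℓᵢ) = 1/8 + 2/8 + 1/8 + 1/8 + 2/8 + 2/8 = 9/8 = 1.125.
Kraft's inequality requires Σ ≤ 1; here Σ = 1.125 > 1, so no such prefix code exists.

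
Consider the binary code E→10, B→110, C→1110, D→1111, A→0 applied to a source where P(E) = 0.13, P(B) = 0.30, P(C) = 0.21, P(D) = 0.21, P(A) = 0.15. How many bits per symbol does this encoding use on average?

2.99 bits/symbol

L̄ = Σ pᵢ·ℓᵢ = 0.13·2 + 0.30·3 + 0.21·4 + 0.21·4 + 0.15·1 = 2.99 bits/symbol.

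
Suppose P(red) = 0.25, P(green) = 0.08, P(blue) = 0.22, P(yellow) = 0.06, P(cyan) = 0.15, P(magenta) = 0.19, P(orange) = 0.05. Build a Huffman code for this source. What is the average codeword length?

Repeatedly combine the two least-probable nodes; the expected code length is the sum of the merged weights.
merge 1/20 + 3/50 → 11/100
merge 2/25 + 11/100 → 19/100
merge 3/20 + 19/100 → 17/50
merge 19/100 + 11/50 → 41/100
merge 1/4 + 17/50 → 59/100
merge 41/100 + 59/100 → 1
L = 11/100 + 19/100 + 17/50 + 41/100 + 59/100 + 1 = 66/25 = 2.64 bits/symbol.

2.64 bits/symbol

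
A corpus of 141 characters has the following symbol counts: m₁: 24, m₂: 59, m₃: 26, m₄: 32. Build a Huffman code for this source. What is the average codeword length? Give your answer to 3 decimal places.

1.936 bits/symbol

Probabilities are the counts divided by 141.
Repeatedly combine the two least-probable nodes; the expected code length is the sum of the merged weights.
merge 8/47 + 26/141 → 50/141
merge 32/141 + 50/141 → 82/141
merge 59/141 + 82/141 → 1
L = 50/141 + 82/141 + 1 = 91/47 ≈ 1.936 bits/symbol.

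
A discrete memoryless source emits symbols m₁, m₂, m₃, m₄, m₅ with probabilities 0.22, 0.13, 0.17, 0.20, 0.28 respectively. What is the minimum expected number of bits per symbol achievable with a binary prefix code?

Repeatedly combine the two least-probable nodes; the expected code length is the sum of the merged weights.
merge 13/100 + 17/100 → 3/10
merge 1/5 + 11/50 → 21/50
merge 7/25 + 3/10 → 29/50
merge 21/50 + 29/50 → 1
L = 3/10 + 21/50 + 29/50 + 1 = 23/10 = 2.3 bits/symbol.

2.3 bits/symbol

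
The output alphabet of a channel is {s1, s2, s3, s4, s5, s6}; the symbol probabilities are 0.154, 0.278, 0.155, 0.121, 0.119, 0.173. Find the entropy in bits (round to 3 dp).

2.518 bits

H = −Σ pᵢ log₂ pᵢ.
−0.154·log₂(0.154) = 0.4156
−0.278·log₂(0.278) = 0.5134
−0.155·log₂(0.155) = 0.4169
−0.121·log₂(0.121) = 0.3687
−0.119·log₂(0.119) = 0.3654
−0.173·log₂(0.173) = 0.4379
Sum ≈ 2.5180 → 2.518 bits.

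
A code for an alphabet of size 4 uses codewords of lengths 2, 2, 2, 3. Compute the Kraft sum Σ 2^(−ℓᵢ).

0.875

With common denominator 2^3 = 8: Σ 2^(−ℓᵢ) = 2/8 + 2/8 + 2/8 + 1/8 = 7/8 = 0.875.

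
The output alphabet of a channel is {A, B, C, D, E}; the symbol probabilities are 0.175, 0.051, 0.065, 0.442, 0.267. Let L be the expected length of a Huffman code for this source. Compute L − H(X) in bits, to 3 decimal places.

Entropy H = −Σ p log₂ p ≈ 1.9446 bits.
Huffman merges: 51/1000+13/200→29/250; 29/250+7/40→291/1000; 267/1000+291/1000→279/500; 221/500+279/500→1. L = 393/200 ≈ 1.9650.
L − H = 1.9650 − 1.9446 = 0.020 bits.

0.020 bits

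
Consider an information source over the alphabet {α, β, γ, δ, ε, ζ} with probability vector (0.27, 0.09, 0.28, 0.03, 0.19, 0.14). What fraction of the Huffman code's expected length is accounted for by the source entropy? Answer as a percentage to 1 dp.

Entropy H = −Σ p log₂ p ≈ 2.3410 bits.
Huffman merges: 3/100+9/100→3/25; 3/25+7/50→13/50; 19/100+13/50→9/20; 27/100+7/25→11/20; 9/20+11/20→1. L = 119/50 ≈ 2.3800.
Efficiency = H/L = 2.3410/2.3800 = 98.4%.

98.4%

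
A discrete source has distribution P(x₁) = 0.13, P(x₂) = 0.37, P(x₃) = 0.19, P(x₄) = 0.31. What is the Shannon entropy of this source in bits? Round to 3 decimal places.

H = −Σ pᵢ log₂ pᵢ.
−0.13·log₂(0.13) = 0.3826
−0.37·log₂(0.37) = 0.5307
−0.19·log₂(0.19) = 0.4552
−0.31·log₂(0.31) = 0.5238
Sum ≈ 1.8924 → 1.892 bits.

1.892 bits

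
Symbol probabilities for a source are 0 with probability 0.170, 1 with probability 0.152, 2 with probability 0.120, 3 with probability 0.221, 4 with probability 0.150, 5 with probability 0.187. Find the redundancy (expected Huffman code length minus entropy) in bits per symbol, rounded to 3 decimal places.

Entropy H = −Σ p log₂ p ≈ 2.5590 bits.
Huffman merges: 3/25+3/20→27/100; 19/125+17/100→161/500; 187/1000+221/1000→51/125; 27/100+161/500→74/125; 51/125+74/125→1. L = 324/125 ≈ 2.5920.
L − H = 2.5920 − 2.5590 = 0.033 bits.

0.033 bits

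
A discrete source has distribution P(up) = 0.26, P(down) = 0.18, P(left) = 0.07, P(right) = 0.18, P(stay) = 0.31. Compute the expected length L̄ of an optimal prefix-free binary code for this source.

2.25 bits/symbol

Repeatedly combine the two least-probable nodes; the expected code length is the sum of the merged weights.
merge 7/100 + 9/50 → 1/4
merge 9/50 + 1/4 → 43/100
merge 13/50 + 31/100 → 57/100
merge 43/100 + 57/100 → 1
L = 1/4 + 43/100 + 57/100 + 1 = 9/4 = 2.25 bits/symbol.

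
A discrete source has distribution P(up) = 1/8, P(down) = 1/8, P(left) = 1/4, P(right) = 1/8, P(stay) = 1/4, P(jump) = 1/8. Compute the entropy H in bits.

Each probability is a power of 1/2, so log₂(1/p) is an integer.
H = Σ p·log₂(1/p) = 1/8·3 + 1/8·3 + 1/4·2 + 1/8·3 + 1/4·2 + 1/8·3 = 2.5 bits.

2.5 bits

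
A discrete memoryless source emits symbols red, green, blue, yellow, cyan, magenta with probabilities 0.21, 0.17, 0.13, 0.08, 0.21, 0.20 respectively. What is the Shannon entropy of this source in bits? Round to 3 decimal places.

H = −Σ pᵢ log₂ pᵢ.
−0.21·log₂(0.21) = 0.4728
−0.17·log₂(0.17) = 0.4346
−0.13·log₂(0.13) = 0.3826
−0.08·log₂(0.08) = 0.2915
−0.21·log₂(0.21) = 0.4728
−0.20·log₂(0.20) = 0.4644
Sum ≈ 2.5188 → 2.519 bits.

2.519 bits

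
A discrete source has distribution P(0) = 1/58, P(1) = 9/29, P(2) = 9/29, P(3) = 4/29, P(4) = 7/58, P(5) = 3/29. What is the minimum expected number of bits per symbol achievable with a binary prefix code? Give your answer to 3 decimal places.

Repeatedly combine the two least-probable nodes; the expected code length is the sum of the merged weights.
merge 1/58 + 3/29 → 7/58
merge 7/58 + 7/58 → 7/29
merge 4/29 + 7/29 → 11/29
merge 9/29 + 9/29 → 18/29
merge 11/29 + 18/29 → 1
L = 7/58 + 7/29 + 11/29 + 18/29 + 1 = 137/58 ≈ 2.362 bits/symbol.

2.362 bits/symbol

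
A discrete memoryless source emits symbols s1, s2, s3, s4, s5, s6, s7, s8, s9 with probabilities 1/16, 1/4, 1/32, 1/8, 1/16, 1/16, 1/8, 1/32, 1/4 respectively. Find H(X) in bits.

Each probability is a power of 1/2, so log₂(1/p) is an integer.
H = Σ p·log₂(1/p) = 1/16·4 + 1/4·2 + 1/32·5 + 1/8·3 + 1/16·4 + 1/16·4 + 1/8·3 + 1/32·5 + 1/4·2 = 2.8125 bits.

2.8125 bits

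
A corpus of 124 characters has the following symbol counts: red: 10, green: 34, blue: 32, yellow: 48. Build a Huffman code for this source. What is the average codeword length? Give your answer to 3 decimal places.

1.952 bits/symbol

Probabilities are the counts divided by 124.
Repeatedly combine the two least-probable nodes; the expected code length is the sum of the merged weights.
merge 5/62 + 8/31 → 21/62
merge 17/62 + 21/62 → 19/31
merge 12/31 + 19/31 → 1
L = 21/62 + 19/31 + 1 = 121/62 ≈ 1.952 bits/symbol.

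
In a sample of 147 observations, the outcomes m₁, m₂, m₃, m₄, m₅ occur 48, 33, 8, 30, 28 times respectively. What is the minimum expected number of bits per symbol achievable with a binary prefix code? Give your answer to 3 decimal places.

Probabilities are the counts divided by 147.
Repeatedly combine the two least-probable nodes; the expected code length is the sum of the merged weights.
merge 8/147 + 4/21 → 12/49
merge 10/49 + 11/49 → 3/7
merge 12/49 + 16/49 → 4/7
merge 3/7 + 4/7 → 1
L = 12/49 + 3/7 + 4/7 + 1 = 110/49 ≈ 2.245 bits/symbol.

2.245 bits/symbol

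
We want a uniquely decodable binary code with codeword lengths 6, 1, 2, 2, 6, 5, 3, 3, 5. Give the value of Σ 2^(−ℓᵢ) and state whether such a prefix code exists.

1.34375; no

With common denominator 2^6 = 64: Σ 2^(−ℓᵢ) = 1/64 + 32/64 + 16/64 + 16/64 + 1/64 + 2/64 + 8/64 + 8/64 + 2/64 = 86/64 = 1.34375.
Kraft's inequality requires Σ ≤ 1; here Σ = 1.34375 > 1, so no such prefix code exists.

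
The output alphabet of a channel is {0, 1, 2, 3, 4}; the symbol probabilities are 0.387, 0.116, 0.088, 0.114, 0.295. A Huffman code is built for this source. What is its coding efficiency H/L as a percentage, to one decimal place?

Entropy H = −Σ p log₂ p ≈ 2.0758 bits.
Huffman merges: 11/125+57/500→101/500; 29/250+101/500→159/500; 59/200+159/500→613/1000; 387/1000+613/1000→1. L = 2133/1000 ≈ 2.1330.
Efficiency = H/L = 2.0758/2.1330 = 97.3%.

97.3%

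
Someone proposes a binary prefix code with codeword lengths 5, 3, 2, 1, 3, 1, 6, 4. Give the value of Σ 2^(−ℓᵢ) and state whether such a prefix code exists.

With common denominator 2^6 = 64: Σ 2^(−ℓᵢ) = 2/64 + 8/64 + 16/64 + 32/64 + 8/64 + 32/64 + 1/64 + 4/64 = 103/64 = 1.609375.
Kraft's inequality requires Σ ≤ 1; here Σ = 1.609375 > 1, so no such prefix code exists.

1.609375; no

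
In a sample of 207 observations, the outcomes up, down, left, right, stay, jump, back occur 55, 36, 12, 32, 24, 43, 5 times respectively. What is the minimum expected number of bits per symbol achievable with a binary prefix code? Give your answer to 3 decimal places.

2.609 bits/symbol

Probabilities are the counts divided by 207.
Repeatedly combine the two least-probable nodes; the expected code length is the sum of the merged weights.
merge 5/207 + 4/69 → 17/207
merge 17/207 + 8/69 → 41/207
merge 32/207 + 4/23 → 68/207
merge 41/207 + 43/207 → 28/69
merge 55/207 + 68/207 → 41/69
merge 28/69 + 41/69 → 1
L = 17/207 + 41/207 + 68/207 + 28/69 + 41/69 + 1 = 60/23 ≈ 2.609 bits/symbol.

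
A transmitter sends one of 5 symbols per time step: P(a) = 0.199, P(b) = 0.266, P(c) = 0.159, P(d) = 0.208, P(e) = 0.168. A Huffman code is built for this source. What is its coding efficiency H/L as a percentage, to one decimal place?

98.7%

Entropy H = −Σ p log₂ p ≈ 2.2970 bits.
Huffman merges: 159/1000+21/125→327/1000; 199/1000+26/125→407/1000; 133/500+327/1000→593/1000; 407/1000+593/1000→1. L = 2327/1000 ≈ 2.3270.
Efficiency = H/L = 2.2970/2.3270 = 98.7%.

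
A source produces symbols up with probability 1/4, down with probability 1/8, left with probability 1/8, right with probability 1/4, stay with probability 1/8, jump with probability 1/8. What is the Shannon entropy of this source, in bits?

2.5 bits

Each probability is a power of 1/2, so log₂(1/p) is an integer.
H = Σ p·log₂(1/p) = 1/4·2 + 1/8·3 + 1/8·3 + 1/4·2 + 1/8·3 + 1/8·3 = 2.5 bits.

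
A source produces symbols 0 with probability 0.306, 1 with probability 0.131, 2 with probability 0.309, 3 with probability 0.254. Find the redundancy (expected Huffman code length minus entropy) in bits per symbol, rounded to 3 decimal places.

Entropy H = −Σ p log₂ p ≈ 1.9326 bits.
Huffman merges: 131/1000+127/500→77/200; 153/500+309/1000→123/200; 77/200+123/200→1. L = 2 ≈ 2.0000.
L − H = 2.0000 − 1.9326 = 0.067 bits.

0.067 bits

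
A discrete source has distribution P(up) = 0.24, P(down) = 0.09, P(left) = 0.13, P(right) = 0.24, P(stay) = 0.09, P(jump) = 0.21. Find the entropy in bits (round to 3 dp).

H = −Σ pᵢ log₂ pᵢ.
−0.24·log₂(0.24) = 0.4941
−0.09·log₂(0.09) = 0.3127
−0.13·log₂(0.13) = 0.3826
−0.24·log₂(0.24) = 0.4941
−0.09·log₂(0.09) = 0.3127
−0.21·log₂(0.21) = 0.4728
Sum ≈ 2.4690 → 2.469 bits.

2.469 bits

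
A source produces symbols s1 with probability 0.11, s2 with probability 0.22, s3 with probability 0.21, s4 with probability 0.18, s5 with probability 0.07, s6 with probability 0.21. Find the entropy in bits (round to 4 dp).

2.4904 bits

H = −Σ pᵢ log₂ pᵢ.
−0.11·log₂(0.11) = 0.3503
−0.22·log₂(0.22) = 0.4806
−0.21·log₂(0.21) = 0.4728
−0.18·log₂(0.18) = 0.4453
−0.07·log₂(0.07) = 0.2686
−0.21·log₂(0.21) = 0.4728
Sum ≈ 2.4904 → 2.4904 bits.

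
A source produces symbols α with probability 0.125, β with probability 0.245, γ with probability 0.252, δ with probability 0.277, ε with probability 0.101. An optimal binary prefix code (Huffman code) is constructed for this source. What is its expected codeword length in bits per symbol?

Repeatedly combine the two least-probable nodes; the expected code length is the sum of the merged weights.
merge 101/1000 + 1/8 → 113/500
merge 113/500 + 49/200 → 471/1000
merge 63/250 + 277/1000 → 529/1000
merge 471/1000 + 529/1000 → 1
L = 113/500 + 471/1000 + 529/1000 + 1 = 1113/500 = 2.226 bits/symbol.

2.226 bits/symbol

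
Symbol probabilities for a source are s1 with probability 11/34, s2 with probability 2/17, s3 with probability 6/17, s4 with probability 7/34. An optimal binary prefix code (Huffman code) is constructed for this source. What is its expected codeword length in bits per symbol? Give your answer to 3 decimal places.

Repeatedly combine the two least-probable nodes; the expected code length is the sum of the merged weights.
merge 2/17 + 7/34 → 11/34
merge 11/34 + 11/34 → 11/17
merge 6/17 + 11/17 → 1
L = 11/34 + 11/17 + 1 = 67/34 ≈ 1.971 bits/symbol.

1.971 bits/symbol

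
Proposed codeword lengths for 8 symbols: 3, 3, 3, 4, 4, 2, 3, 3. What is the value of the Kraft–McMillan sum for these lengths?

With common denominator 2^4 = 16: Σ 2^(−ℓᵢ) = 2/16 + 2/16 + 2/16 + 1/16 + 1/16 + 4/16 + 2/16 + 2/16 = 16/16 = 1.

1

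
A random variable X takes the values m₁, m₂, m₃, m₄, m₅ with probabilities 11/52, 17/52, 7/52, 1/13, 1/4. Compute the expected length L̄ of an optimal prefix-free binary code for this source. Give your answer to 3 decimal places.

2.212 bits/symbol

Repeatedly combine the two least-probable nodes; the expected code length is the sum of the merged weights.
merge 1/13 + 7/52 → 11/52
merge 11/52 + 11/52 → 11/26
merge 1/4 + 17/52 → 15/26
merge 11/26 + 15/26 → 1
L = 11/52 + 11/26 + 15/26 + 1 = 115/52 ≈ 2.212 bits/symbol.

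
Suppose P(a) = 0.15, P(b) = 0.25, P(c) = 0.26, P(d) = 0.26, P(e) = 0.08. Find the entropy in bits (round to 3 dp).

H = −Σ pᵢ log₂ pᵢ.
−0.15·log₂(0.15) = 0.4105
−0.25·log₂(0.25) = 0.5000
−0.26·log₂(0.26) = 0.5053
−0.26·log₂(0.26) = 0.5053
−0.08·log₂(0.08) = 0.2915
Sum ≈ 2.2126 → 2.213 bits.

2.213 bits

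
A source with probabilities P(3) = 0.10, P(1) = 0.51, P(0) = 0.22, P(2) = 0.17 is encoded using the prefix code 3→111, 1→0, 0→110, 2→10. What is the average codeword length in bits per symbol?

L̄ = Σ pᵢ·ℓᵢ = 0.10·3 + 0.51·1 + 0.22·3 + 0.17·2 = 1.81 bits/symbol.

1.81 bits/symbol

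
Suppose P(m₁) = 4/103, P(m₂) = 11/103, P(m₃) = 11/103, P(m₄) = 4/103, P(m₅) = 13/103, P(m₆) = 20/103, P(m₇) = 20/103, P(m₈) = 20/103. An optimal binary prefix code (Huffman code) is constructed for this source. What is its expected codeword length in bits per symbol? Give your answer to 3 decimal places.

Repeatedly combine the two least-probable nodes; the expected code length is the sum of the merged weights.
merge 4/103 + 4/103 → 8/103
merge 8/103 + 11/103 → 19/103
merge 11/103 + 13/103 → 24/103
merge 19/103 + 20/103 → 39/103
merge 20/103 + 20/103 → 40/103
merge 24/103 + 39/103 → 63/103
merge 40/103 + 63/103 → 1
L = 8/103 + 19/103 + 24/103 + 39/103 + 40/103 + 63/103 + 1 = 296/103 ≈ 2.874 bits/symbol.

2.874 bits/symbol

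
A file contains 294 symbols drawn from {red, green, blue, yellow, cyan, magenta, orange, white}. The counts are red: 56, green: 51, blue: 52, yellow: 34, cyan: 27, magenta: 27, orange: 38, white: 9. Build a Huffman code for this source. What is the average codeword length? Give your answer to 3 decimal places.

Probabilities are the counts divided by 294.
Repeatedly combine the two least-probable nodes; the expected code length is the sum of the merged weights.
merge 3/98 + 9/98 → 6/49
merge 9/98 + 17/147 → 61/294
merge 6/49 + 19/147 → 37/147
merge 17/98 + 26/147 → 103/294
merge 4/21 + 61/294 → 39/98
merge 37/147 + 103/294 → 59/98
merge 39/98 + 59/98 → 1
L = 6/49 + 61/294 + 37/147 + 103/294 + 39/98 + 59/98 + 1 = 431/147 ≈ 2.932 bits/symbol.

2.932 bits/symbol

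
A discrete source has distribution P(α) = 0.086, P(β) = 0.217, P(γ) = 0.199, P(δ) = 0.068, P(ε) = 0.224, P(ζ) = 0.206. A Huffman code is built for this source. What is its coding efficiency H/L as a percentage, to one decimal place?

98.2%

Entropy H = −Σ p log₂ p ≈ 2.4630 bits.
Huffman merges: 17/250+43/500→77/500; 77/500+199/1000→353/1000; 103/500+217/1000→423/1000; 28/125+353/1000→577/1000; 423/1000+577/1000→1. L = 2507/1000 ≈ 2.5070.
Efficiency = H/L = 2.4630/2.5070 = 98.2%.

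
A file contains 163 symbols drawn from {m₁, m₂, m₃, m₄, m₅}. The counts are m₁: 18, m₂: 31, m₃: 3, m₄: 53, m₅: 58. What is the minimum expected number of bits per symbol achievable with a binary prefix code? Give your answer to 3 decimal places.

Probabilities are the counts divided by 163.
Repeatedly combine the two least-probable nodes; the expected code length is the sum of the merged weights.
merge 3/163 + 18/163 → 21/163
merge 21/163 + 31/163 → 52/163
merge 52/163 + 53/163 → 105/163
merge 58/163 + 105/163 → 1
L = 21/163 + 52/163 + 105/163 + 1 = 341/163 ≈ 2.092 bits/symbol.

2.092 bits/symbol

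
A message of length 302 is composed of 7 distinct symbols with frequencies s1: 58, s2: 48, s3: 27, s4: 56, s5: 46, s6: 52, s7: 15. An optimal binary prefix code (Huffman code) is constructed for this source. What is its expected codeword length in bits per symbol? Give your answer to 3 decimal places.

2.762 bits/symbol

Probabilities are the counts divided by 302.
Repeatedly combine the two least-probable nodes; the expected code length is the sum of the merged weights.
merge 15/302 + 27/302 → 21/151
merge 21/151 + 23/151 → 44/151
merge 24/151 + 26/151 → 50/151
merge 28/151 + 29/151 → 57/151
merge 44/151 + 50/151 → 94/151
merge 57/151 + 94/151 → 1
L = 21/151 + 44/151 + 50/151 + 57/151 + 94/151 + 1 = 417/151 ≈ 2.762 bits/symbol.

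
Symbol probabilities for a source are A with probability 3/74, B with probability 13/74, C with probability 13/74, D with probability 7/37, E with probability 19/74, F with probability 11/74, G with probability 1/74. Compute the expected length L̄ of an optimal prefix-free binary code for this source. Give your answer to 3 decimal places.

2.608 bits/symbol

Repeatedly combine the two least-probable nodes; the expected code length is the sum of the merged weights.
merge 1/74 + 3/74 → 2/37
merge 2/37 + 11/74 → 15/74
merge 13/74 + 13/74 → 13/37
merge 7/37 + 15/74 → 29/74
merge 19/74 + 13/37 → 45/74
merge 29/74 + 45/74 → 1
L = 2/37 + 15/74 + 13/37 + 29/74 + 45/74 + 1 = 193/74 ≈ 2.608 bits/symbol.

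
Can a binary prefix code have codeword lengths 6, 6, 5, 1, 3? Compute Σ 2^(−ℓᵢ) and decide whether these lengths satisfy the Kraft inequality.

0.6875; yes

With common denominator 2^6 = 64: Σ 2^(−ℓᵢ) = 1/64 + 1/64 + 2/64 + 32/64 + 8/64 = 44/64 = 0.6875.
Kraft's inequality requires Σ ≤ 1; here Σ = 0.6875 ≤ 1, so such a prefix code exists.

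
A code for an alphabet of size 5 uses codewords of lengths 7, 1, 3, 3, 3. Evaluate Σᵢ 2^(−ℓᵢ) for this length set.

With common denominator 2^7 = 128: Σ 2^(−ℓᵢ) = 1/128 + 64/128 + 16/128 + 16/128 + 16/128 = 113/128 = 0.8828125.

0.8828125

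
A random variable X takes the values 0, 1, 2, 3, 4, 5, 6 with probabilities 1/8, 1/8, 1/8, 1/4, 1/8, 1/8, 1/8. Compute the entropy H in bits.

Each probability is a power of 1/2, so log₂(1/p) is an integer.
H = Σ p·log₂(1/p) = 1/8·3 + 1/8·3 + 1/8·3 + 1/4·2 + 1/8·3 + 1/8·3 + 1/8·3 = 2.75 bits.

2.75 bits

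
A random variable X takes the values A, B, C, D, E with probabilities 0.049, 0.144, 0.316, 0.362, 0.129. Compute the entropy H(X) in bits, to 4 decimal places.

H = −Σ pᵢ log₂ pᵢ.
−0.049·log₂(0.049) = 0.2132
−0.144·log₂(0.144) = 0.4026
−0.316·log₂(0.316) = 0.5252
−0.362·log₂(0.362) = 0.5307
−0.129·log₂(0.129) = 0.3811
Sum ≈ 2.0528 → 2.0528 bits.

2.0528 bits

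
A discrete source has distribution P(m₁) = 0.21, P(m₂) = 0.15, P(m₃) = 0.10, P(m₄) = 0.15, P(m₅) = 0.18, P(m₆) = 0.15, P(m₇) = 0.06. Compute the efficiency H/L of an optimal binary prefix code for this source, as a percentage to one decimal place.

98.4%

Entropy H = −Σ p log₂ p ≈ 2.7255 bits.
Huffman merges: 3/50+1/10→4/25; 3/20+3/20→3/10; 3/20+4/25→31/100; 9/50+21/100→39/100; 3/10+31/100→61/100; 39/100+61/100→1. L = 277/100 ≈ 2.7700.
Efficiency = H/L = 2.7255/2.7700 = 98.4%.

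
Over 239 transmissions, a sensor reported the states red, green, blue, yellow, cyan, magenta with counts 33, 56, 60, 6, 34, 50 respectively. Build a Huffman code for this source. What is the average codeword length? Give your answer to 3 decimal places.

Probabilities are the counts divided by 239.
Repeatedly combine the two least-probable nodes; the expected code length is the sum of the merged weights.
merge 6/239 + 33/239 → 39/239
merge 34/239 + 39/239 → 73/239
merge 50/239 + 56/239 → 106/239
merge 60/239 + 73/239 → 133/239
merge 106/239 + 133/239 → 1
L = 39/239 + 73/239 + 106/239 + 133/239 + 1 = 590/239 ≈ 2.469 bits/symbol.

2.469 bits/symbol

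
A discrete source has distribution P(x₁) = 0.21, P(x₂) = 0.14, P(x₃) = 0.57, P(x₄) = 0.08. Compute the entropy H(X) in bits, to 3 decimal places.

H = −Σ pᵢ log₂ pᵢ.
−0.21·log₂(0.21) = 0.4728
−0.14·log₂(0.14) = 0.3971
−0.57·log₂(0.57) = 0.4623
−0.08·log₂(0.08) = 0.2915
Sum ≈ 1.6237 → 1.624 bits.

1.624 bits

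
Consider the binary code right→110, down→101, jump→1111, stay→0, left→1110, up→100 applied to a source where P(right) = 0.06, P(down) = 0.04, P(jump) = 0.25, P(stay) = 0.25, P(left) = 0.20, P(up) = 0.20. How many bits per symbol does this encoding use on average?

2.95 bits/symbol

L̄ = Σ pᵢ·ℓᵢ = 0.06·3 + 0.04·3 + 0.25·4 + 0.25·1 + 0.20·4 + 0.20·3 = 2.95 bits/symbol.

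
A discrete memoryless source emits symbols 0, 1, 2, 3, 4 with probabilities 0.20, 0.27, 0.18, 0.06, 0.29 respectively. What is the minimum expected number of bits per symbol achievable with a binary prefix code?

2.24 bits/symbol

Repeatedly combine the two least-probable nodes; the expected code length is the sum of the merged weights.
merge 3/50 + 9/50 → 6/25
merge 1/5 + 6/25 → 11/25
merge 27/100 + 29/100 → 14/25
merge 11/25 + 14/25 → 1
L = 6/25 + 11/25 + 14/25 + 1 = 56/25 = 2.24 bits/symbol.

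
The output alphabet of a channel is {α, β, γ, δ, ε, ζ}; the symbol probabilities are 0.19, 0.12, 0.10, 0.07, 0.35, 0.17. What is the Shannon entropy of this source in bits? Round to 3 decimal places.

2.388 bits

H = −Σ pᵢ log₂ pᵢ.
−0.19·log₂(0.19) = 0.4552
−0.12·log₂(0.12) = 0.3671
−0.10·log₂(0.10) = 0.3322
−0.07·log₂(0.07) = 0.2686
−0.35·log₂(0.35) = 0.5301
−0.17·log₂(0.17) = 0.4346
Sum ≈ 2.3877 → 2.388 bits.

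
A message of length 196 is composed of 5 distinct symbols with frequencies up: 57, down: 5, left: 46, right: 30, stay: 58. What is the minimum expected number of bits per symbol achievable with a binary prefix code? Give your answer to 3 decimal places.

Probabilities are the counts divided by 196.
Repeatedly combine the two least-probable nodes; the expected code length is the sum of the merged weights.
merge 5/196 + 15/98 → 5/28
merge 5/28 + 23/98 → 81/196
merge 57/196 + 29/98 → 115/196
merge 81/196 + 115/196 → 1
L = 5/28 + 81/196 + 115/196 + 1 = 61/28 ≈ 2.179 bits/symbol.

2.179 bits/symbol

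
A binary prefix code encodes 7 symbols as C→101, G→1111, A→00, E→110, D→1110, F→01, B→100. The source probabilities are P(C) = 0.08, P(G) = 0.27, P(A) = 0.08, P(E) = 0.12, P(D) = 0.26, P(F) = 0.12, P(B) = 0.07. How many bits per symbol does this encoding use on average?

L̄ = Σ pᵢ·ℓᵢ = 0.08·3 + 0.27·4 + 0.08·2 + 0.12·3 + 0.26·4 + 0.12·2 + 0.07·3 = 3.33 bits/symbol.

3.33 bits/symbol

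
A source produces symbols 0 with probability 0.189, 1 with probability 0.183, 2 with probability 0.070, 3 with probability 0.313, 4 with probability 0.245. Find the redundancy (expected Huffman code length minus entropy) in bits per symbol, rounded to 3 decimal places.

0.060 bits

Entropy H = −Σ p log₂ p ≈ 2.1928 bits.
Huffman merges: 7/100+183/1000→253/1000; 189/1000+49/200→217/500; 253/1000+313/1000→283/500; 217/500+283/500→1. L = 2253/1000 ≈ 2.2530.
L − H = 2.2530 − 2.1928 = 0.060 bits.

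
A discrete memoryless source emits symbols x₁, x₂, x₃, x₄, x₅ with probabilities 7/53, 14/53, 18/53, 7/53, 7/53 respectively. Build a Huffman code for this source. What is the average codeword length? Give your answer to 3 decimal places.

Repeatedly combine the two least-probable nodes; the expected code length is the sum of the merged weights.
merge 7/53 + 7/53 → 14/53
merge 7/53 + 14/53 → 21/53
merge 14/53 + 18/53 → 32/53
merge 21/53 + 32/53 → 1
L = 14/53 + 21/53 + 32/53 + 1 = 120/53 ≈ 2.264 bits/symbol.

2.264 bits/symbol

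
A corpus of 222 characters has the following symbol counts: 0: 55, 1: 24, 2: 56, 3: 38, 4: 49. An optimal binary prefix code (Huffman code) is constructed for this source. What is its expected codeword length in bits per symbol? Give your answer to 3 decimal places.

2.279 bits/symbol

Probabilities are the counts divided by 222.
Repeatedly combine the two least-probable nodes; the expected code length is the sum of the merged weights.
merge 4/37 + 19/111 → 31/111
merge 49/222 + 55/222 → 52/111
merge 28/111 + 31/111 → 59/111
merge 52/111 + 59/111 → 1
L = 31/111 + 52/111 + 59/111 + 1 = 253/111 ≈ 2.279 bits/symbol.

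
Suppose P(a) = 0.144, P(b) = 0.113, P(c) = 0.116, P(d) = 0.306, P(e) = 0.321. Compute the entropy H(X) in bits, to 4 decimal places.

H = −Σ pᵢ log₂ pᵢ.
−0.144·log₂(0.144) = 0.4026
−0.113·log₂(0.113) = 0.3555
−0.116·log₂(0.116) = 0.3605
−0.306·log₂(0.306) = 0.5228
−0.321·log₂(0.321) = 0.5262
Sum ≈ 2.1676 → 2.1676 bits.

2.1676 bits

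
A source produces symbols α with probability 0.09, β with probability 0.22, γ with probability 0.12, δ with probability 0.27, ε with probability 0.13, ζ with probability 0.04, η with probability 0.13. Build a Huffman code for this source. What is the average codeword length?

Repeatedly combine the two least-probable nodes; the expected code length is the sum of the merged weights.
merge 1/25 + 9/100 → 13/100
merge 3/25 + 13/100 → 1/4
merge 13/100 + 13/100 → 13/50
merge 11/50 + 1/4 → 47/100
merge 13/50 + 27/100 → 53/100
merge 47/100 + 53/100 → 1
L = 13/100 + 1/4 + 13/50 + 47/100 + 53/100 + 1 = 66/25 = 2.64 bits/symbol.

2.64 bits/symbol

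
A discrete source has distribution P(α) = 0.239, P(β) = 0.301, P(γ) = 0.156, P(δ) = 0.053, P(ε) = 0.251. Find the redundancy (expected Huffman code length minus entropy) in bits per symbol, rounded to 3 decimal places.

0.051 bits

Entropy H = −Σ p log₂ p ≈ 2.1582 bits.
Huffman merges: 53/1000+39/250→209/1000; 209/1000+239/1000→56/125; 251/1000+301/1000→69/125; 56/125+69/125→1. L = 2209/1000 ≈ 2.2090.
L − H = 2.2090 − 2.1582 = 0.051 bits.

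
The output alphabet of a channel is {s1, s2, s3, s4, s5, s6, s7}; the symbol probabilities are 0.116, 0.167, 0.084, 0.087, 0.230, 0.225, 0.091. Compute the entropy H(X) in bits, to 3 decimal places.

H = −Σ pᵢ log₂ pᵢ.
−0.116·log₂(0.116) = 0.3605
−0.167·log₂(0.167) = 0.4312
−0.084·log₂(0.084) = 0.3002
−0.087·log₂(0.087) = 0.3065
−0.230·log₂(0.230) = 0.4877
−0.225·log₂(0.225) = 0.4842
−0.091·log₂(0.091) = 0.3147
Sum ≈ 2.6849 → 2.685 bits.

2.685 bits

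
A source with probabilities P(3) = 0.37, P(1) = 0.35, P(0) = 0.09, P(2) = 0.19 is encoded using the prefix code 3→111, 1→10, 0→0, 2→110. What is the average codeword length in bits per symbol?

L̄ = Σ pᵢ·ℓᵢ = 0.37·3 + 0.35·2 + 0.09·1 + 0.19·3 = 2.47 bits/symbol.

2.47 bits/symbol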